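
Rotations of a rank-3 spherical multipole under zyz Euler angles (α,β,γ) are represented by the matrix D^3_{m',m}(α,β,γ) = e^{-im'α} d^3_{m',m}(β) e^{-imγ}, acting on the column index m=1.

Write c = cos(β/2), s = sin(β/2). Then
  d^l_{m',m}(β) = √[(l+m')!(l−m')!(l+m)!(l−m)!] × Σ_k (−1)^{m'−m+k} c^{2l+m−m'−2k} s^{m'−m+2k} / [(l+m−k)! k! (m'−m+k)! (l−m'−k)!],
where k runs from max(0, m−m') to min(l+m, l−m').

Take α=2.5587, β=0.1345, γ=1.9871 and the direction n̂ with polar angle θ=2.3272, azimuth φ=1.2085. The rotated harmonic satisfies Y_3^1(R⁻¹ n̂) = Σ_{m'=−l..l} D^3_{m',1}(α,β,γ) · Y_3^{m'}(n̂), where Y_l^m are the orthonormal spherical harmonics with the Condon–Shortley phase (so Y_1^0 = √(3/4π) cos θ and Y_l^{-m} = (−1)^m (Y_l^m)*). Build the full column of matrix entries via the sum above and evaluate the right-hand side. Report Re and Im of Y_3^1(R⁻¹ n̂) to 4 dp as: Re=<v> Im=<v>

Re=0.2836 Im=-0.0221

Need the full column D^3_{m',1} for m'=−3..3 at α=2.5587, β=0.1345, γ=1.9871.
cos(β/2)=0.997740, sin(β/2)=0.067199
d^3_{-3,1}: single k=4 term ⇒ +0.000079;  D = +0.000065-0.000044i
d^3_{-2,1}: k∈[3..4] ⇒ +0.001906 -0.000004 = +0.001902;  D = -0.001902+0.000021i
d^3_{-1,1}: k∈[2..4] ⇒ +0.026850 -0.000162 +0.000000 = +0.026688;  D = +0.022446+0.014438i
d^3_{0,1}: k∈[1..3] ⇒ +0.230166 -0.003132 +0.000005 = +0.227039;  D = -0.091810-0.207647i
d^3_{1,1}: k∈[0..2] ⇒ +0.986514 -0.035800 +0.000122 = +0.950835;  D = -0.157667+0.937672i
d^3_{2,1}: k∈[0..1] ⇒ -0.210112 +0.001906 = -0.208206;  D = -0.141842+0.152415i
d^3_{3,1}: single k=0 term ⇒ +0.017332;  D = -0.016842+0.004093i
Y_3^{m'}(θ=2.3272,φ=1.2085) and Σ D·Y over m':
  (+0.0001-0.0000i)·(-0.1421+0.0747i)  (-0.0019+0.0000i)·(+0.2778+0.2459i)  (+0.0224+0.0144i)·(+0.1129-0.2978i)  (-0.0918-0.2076i)·(+0.1652+0.0000i)  (-0.1577+0.9377i)·(-0.1129-0.2978i)  (-0.1418+0.1524i)·(+0.2778-0.2459i)  (-0.0168+0.0041i)·(+0.1421+0.0747i)
Y_3^1(R⁻¹ n̂) = +0.283589-0.022147i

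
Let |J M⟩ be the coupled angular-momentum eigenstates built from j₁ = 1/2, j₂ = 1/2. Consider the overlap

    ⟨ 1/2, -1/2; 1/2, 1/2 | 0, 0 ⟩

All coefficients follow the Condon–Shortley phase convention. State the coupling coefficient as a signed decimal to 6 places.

-0.707107

j₁+j₂−J=1  J+j₁−j₂=0  J−j₁+j₂=0  j₁+j₂+J+1=2
(j₁±m₁, j₂±m₂, J±M) = (0,1,1,0,0,0)
P² = 1/2
sum k=1..1:
  [1] −1/1 = -1
S = -1
C² = P²·S² = 1/2 ; C = -0.707107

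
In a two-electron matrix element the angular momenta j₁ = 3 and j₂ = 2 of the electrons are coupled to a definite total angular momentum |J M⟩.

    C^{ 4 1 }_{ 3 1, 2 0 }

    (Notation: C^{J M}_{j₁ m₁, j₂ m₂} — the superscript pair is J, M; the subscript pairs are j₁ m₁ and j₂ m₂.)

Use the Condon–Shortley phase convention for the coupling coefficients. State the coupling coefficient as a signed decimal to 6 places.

√[9·1!5!3!/10! · 4!2!2!2!5!3!] = √(1728/7)
  +(−1)^0/∏(0,1,2,2,3,1)! = 1/24  (running 1/24)
  +(−1)^1/∏(1,0,1,1,4,2)! = -1/48  (running 1/48)
⟨..|..⟩ = √(1728/7)·(1/48) = +0.327327

+0.327327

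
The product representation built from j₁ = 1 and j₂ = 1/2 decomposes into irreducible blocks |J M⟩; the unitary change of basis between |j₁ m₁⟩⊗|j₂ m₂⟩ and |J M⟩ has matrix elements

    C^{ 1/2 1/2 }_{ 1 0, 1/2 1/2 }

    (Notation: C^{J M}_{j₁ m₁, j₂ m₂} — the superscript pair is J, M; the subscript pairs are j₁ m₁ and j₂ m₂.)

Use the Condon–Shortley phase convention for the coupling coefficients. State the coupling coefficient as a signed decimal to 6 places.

j₁+j₂−J=1  J+j₁−j₂=1  J−j₁+j₂=0  j₁+j₂+J+1=3
(j₁±m₁, j₂±m₂, J±M) = (1,1,1,0,1,0)
P² = 1/3
sum k=1..1:
  [1] −1/1 = -1
S = -1
C² = P²·S² = 1/3 ; C = -0.577350

-0.577350  (= −√(1/3))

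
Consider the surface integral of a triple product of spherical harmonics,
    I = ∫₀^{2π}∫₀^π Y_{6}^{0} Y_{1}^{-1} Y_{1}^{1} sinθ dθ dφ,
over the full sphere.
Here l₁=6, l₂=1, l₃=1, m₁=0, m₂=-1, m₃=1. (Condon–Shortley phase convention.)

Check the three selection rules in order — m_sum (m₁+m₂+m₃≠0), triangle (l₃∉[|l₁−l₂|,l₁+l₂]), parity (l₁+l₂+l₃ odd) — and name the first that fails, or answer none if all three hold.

Σmᵢ = 0  ✓
l₃∈[|l₁−l₂|,l₁+l₂]=[5,7] required, l₃=1 fails  ✗
Σlᵢ = 8 ⇒ even

triangle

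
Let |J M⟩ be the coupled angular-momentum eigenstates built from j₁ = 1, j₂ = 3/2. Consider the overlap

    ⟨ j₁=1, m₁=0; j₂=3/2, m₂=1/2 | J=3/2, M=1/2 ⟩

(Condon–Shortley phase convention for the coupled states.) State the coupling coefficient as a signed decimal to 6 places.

−√(1/15) = -0.258199

√[4·1!1!2!/5! · 1!1!2!1!2!1!] = √(4/15)
  +(−1)^0/∏(0,1,1,2,0,0)! = 1/2  (running 1/2)
  +(−1)^1/∏(1,0,0,1,1,1)! = -1  (running -1/2)
⟨..|..⟩ = √(4/15)·(-1/2) = -0.258199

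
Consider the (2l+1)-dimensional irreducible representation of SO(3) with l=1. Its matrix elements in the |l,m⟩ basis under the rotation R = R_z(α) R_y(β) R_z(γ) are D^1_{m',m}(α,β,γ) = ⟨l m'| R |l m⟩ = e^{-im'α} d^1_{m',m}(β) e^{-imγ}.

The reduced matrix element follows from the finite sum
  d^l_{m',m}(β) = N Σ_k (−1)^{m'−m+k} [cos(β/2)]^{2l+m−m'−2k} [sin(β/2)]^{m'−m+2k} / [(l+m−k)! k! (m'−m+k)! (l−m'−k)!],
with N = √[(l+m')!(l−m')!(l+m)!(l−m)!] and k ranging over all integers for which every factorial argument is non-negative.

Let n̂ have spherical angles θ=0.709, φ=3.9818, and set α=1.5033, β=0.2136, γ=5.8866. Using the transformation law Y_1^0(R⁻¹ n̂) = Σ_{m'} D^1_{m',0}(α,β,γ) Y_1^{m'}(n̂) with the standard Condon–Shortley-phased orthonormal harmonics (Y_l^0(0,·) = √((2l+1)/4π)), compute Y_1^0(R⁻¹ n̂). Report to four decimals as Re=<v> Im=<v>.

Need the full column D^1_{m',0} for m'=−1..1 at α=1.5033, β=0.2136, γ=5.8866.
cos(β/2)=0.994302, sin(β/2)=0.106597
d^1_{-1,0}: single k=1 term ⇒ +0.149892;  D = +0.010109+0.149551i
d^1_{0,0}: k∈[0..1] ⇒ +0.988637 -0.011363 = +0.977274;  D = +0.977274+0.000000i
d^1_{1,0}: single k=0 term ⇒ -0.149892;  D = -0.010109+0.149551i
Y_1^{m'}(θ=0.709,φ=3.9818) and Σ D·Y over m':
  (+0.0101+0.1496i)·(-0.1501+0.1675i)  (+0.9773+0.0000i)·(+0.3709+0.0000i)  (-0.0101+0.1496i)·(+0.1501+0.1675i)
Y_1^0(R⁻¹ n̂) = +0.309283+0.000000i

Re=0.3093 Im=0.0000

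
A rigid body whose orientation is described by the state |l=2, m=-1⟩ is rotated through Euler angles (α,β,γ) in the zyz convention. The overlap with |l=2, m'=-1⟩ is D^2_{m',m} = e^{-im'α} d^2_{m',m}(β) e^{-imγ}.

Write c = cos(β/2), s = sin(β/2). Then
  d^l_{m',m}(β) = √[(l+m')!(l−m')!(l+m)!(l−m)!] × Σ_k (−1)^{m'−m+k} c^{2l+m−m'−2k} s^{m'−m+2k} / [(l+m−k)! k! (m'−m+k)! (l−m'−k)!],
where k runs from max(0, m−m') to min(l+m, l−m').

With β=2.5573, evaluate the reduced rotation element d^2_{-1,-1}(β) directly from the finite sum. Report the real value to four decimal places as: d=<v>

d^2_{-1,-1}(β=2.5573) via the finite sum:
With c≡cos(β/2)=0.288008 and s≡sin(β/2)=0.957628, N=[1·6·1·6]^{1/2}=6.000000
The bounds max(0,m−m')=0 and min(l+m,l−m')=1 give 2 terms
  k=0: (−1)^0·6.0000/(6)·0.2880^4·0.9576^0 = +0.006880
  k=1: (−1)^1·6.0000/(2)·0.2880^2·0.9576^2 = -0.228205
d^2_{-1,-1}(2.5573) = +0.006880 -0.228205 = -0.221324

d=-0.2213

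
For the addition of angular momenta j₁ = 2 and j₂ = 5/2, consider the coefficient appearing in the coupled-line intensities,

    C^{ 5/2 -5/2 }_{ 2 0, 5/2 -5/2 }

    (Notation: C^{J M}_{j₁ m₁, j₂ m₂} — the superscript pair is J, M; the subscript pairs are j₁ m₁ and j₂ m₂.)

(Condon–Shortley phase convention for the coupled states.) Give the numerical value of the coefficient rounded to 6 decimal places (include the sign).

+0.597614  (= +√(5/14))

√[6·2!2!3!/8! · 2!2!0!5!0!5!] = √(1440/7)
  +(−1)^0/∏(0,2,2,0,0,3)! = 1/24  (running 1/24)
⟨..|..⟩ = √(1440/7)·(1/24) = +0.597614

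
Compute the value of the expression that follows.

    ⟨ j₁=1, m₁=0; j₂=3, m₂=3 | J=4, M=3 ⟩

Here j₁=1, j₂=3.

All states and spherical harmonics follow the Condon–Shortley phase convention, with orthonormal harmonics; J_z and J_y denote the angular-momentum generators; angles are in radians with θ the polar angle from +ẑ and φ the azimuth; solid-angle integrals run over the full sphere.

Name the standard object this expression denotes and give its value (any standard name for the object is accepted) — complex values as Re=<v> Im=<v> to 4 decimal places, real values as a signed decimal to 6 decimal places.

Clebsch–Gordan coefficient, +√(1/4) ≈ +0.500000

This is a Clebsch–Gordan (vector-coupling) coefficient.
√[9·0!2!6!/9! · 1!1!6!0!7!1!] = √(129600)
  +(−1)^0/∏(0,0,1,6,1,0)! = 1/720  (running 1/720)
⟨..|..⟩ = √(129600)·(1/720) = +0.500000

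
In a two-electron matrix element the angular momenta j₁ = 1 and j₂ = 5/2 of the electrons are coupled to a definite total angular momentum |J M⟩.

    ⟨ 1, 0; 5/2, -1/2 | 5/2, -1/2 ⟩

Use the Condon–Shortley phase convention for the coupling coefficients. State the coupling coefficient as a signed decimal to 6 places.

+√(1/35) ≈ +0.169031

√[6·1!1!4!/7! · 1!1!2!3!2!3!] = √(144/35)
  +(−1)^0/∏(0,1,1,2,0,2)! = 1/4  (running 1/4)
  +(−1)^1/∏(1,0,0,1,1,3)! = -1/6  (running 1/12)
⟨..|..⟩ = √(144/35)·(1/12) = +0.169031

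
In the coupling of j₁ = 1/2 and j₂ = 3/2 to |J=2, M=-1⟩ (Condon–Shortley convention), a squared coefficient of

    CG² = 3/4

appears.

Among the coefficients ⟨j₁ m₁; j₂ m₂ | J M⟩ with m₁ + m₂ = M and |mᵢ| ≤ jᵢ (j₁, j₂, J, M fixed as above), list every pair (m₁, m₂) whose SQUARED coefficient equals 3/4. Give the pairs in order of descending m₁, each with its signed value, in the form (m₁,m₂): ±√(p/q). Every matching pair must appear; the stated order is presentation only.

(-1/2,-1/2): +√(3/4)

Admissible pairs with m₁+m₂ = M = -1: (-1/2,-1/2), (1/2,-3/2)
  (m₁,m₂)=(1/2,-3/2): CG² = 1/4, CG = +√(1/4)
  (m₁,m₂)=(-1/2,-1/2): CG² = 3/4, CG = +√(3/4)   ← matches the target
Pairs with CG² = 3/4: (-1/2,-1/2): +√(3/4)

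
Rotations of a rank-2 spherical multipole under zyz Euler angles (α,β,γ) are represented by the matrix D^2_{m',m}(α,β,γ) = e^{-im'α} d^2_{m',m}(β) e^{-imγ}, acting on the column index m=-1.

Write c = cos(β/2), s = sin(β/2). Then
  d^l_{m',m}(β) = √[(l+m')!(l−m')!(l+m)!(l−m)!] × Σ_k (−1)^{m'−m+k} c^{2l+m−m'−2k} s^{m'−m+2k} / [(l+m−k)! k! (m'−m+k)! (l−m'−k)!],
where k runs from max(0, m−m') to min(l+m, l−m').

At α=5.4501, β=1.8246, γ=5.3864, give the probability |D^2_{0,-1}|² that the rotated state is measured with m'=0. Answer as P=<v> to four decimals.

D^2_{0,-1}(5.4501,1.8246,5.3864) = e^{-i·0·5.4501}·d^2_{0,-1}(1.8246)·e^{-i·-1·5.3864}. Compute d first:
Half-angle: c=0.611928, s=0.790913. N=√(2·2·1·6)=4.898979
Admissible k: 0..1 (factorial args all ≥0)
  k=0: (−1)^1·4.8990/(2)·0.6119^3·0.7909^1 = -0.443921
  k=1: (−1)^2·4.8990/(2)·0.6119^1·0.7909^3 = +0.741588
d^2_{0,-1}(1.8246) = -0.443921 +0.741588 = +0.297667
|D^2_{0,-1}|² = |d^2_{0,-1}(β)|² = (+0.297667)² = 0.088605 (the z-rotation phases have unit modulus)

P=0.0886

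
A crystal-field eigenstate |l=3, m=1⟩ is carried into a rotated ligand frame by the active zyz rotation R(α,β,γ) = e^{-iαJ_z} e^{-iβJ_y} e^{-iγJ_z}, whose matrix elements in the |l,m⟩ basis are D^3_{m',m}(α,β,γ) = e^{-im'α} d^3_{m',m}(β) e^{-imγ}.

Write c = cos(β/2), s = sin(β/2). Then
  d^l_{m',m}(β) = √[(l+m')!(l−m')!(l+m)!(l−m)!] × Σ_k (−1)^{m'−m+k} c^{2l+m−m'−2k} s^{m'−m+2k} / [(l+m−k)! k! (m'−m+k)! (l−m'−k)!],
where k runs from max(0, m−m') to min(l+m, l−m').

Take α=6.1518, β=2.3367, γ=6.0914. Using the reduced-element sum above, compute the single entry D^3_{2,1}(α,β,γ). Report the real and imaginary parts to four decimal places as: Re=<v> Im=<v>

D^3_{2,1}(6.1518,2.3367,6.0914) = e^{-i·2·6.1518}·d^3_{2,1}(2.3367)·e^{-i·1·6.0914}. Compute d first:
c=cos(2.336700/2)=0.391670, s=sin(2.336700/2)=0.920106; N=√[120·1·24·2]=75.894664
Admissible k: 0..1 (factorial args all ≥0)
  k=0: (−1)^1·75.8947/(24)·0.3917^5·0.9201^1 = -0.026819
  k=1: (−1)^2·75.8947/(12)·0.3917^3·0.9201^3 = +0.296009
d^3_{2,1}(2.3367) = -0.026819 +0.296009 = +0.269190
D = (+0.965674+0.259757i)·(+0.269190)·(+0.981665+0.190612i) = +0.241856+0.118192i

Re=0.2419 Im=0.1182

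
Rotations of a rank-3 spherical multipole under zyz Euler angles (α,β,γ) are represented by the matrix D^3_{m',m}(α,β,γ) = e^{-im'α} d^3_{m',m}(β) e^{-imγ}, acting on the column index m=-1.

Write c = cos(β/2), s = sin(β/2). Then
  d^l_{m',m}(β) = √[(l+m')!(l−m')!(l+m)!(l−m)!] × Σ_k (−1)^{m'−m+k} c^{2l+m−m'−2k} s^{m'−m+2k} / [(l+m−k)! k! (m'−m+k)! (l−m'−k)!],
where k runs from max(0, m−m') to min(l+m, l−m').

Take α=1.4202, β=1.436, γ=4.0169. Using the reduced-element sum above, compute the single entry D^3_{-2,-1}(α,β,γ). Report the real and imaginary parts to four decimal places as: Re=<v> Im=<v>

First d^3_{-2,-1}(β=1.4360), then the phase factors e^{-i(-2)α} and e^{-i(-1)γ}:
With c≡cos(β/2)=0.753123 and s≡sin(β/2)=0.657880, N=[1·120·2·24]^{1/2}=75.894664
k: max(0,(-1)−(-2))=1 … min(3+(-1),3−(-2))=2
  k=1: (−1)^0·75.8947/(24)·0.7531^5·0.6579^1 = +0.504053
  k=2: (−1)^1·75.8947/(12)·0.7531^3·0.6579^3 = -0.769250
d^3_{-2,-1}(1.4360) = +0.504053 -0.769250 = -0.265197
Attach z-rotation phases: D = e^{-i(-2)(1.4202)}·(-0.265197)·e^{-i(-1)(4.0169)} = -0.222679-0.144026i

Re=-0.2227 Im=-0.1440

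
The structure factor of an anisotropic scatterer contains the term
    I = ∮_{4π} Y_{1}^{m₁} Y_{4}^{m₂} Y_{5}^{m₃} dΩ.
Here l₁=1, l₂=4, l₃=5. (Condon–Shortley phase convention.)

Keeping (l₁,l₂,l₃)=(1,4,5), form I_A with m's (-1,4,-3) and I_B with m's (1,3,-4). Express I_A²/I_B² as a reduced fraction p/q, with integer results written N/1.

1/36

l's match ⇒ only the (l;m) 3-j factors differ between A and B.
A: triangle coeff Δ(1,4,5) = 1/495; Σ_t [0,0]: t=0:+1/80640 = 1/80640; (3j)²=1/495 [(1 4 5; -1 4 -3)], sign=+1
B: triangle coeff Δ(1,4,5) = 1/495; Σ_t [0,0]: t=0:+1/10080 = 1/10080; (3j)²=4/55 [(1 4 5; 1 3 -4)], sign=-1
I_A²/I_B² = (1/495)/(4/55) = 1/36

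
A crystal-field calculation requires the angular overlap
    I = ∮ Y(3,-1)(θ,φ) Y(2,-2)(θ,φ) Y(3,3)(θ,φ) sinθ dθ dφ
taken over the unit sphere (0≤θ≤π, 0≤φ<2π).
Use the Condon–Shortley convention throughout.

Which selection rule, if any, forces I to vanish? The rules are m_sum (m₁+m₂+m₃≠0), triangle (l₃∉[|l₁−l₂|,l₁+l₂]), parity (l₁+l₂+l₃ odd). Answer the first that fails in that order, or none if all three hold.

none

Σmᵢ = 0  ✓
l₃∈[|l₁−l₂|,l₁+l₂]=[1,5], have l₃=3  ✓
Σlᵢ = 8 ⇒ even  ✓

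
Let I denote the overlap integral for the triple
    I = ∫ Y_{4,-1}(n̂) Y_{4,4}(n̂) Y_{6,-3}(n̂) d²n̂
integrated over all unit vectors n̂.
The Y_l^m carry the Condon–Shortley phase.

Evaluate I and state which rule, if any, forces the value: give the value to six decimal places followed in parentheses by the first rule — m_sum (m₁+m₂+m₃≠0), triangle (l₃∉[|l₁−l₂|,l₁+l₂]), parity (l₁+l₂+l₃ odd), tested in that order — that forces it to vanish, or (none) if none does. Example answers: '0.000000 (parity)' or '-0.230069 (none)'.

0.155830 (none)

m-sum 0 ✓  L=14 even ✓  0≤6≤8 ✓
Π(2lᵢ+1) = 9×9×13 = 1053
triangle coeff Δ(4,4,6) = 1/1261260
Σ_t [0,2]: t=0:+1/4608 t=1:−1/1296 t=2:+1/4608 = -7/20736
(3j)²=20/1287 [(4 4 6; 0 0 0)], sign=-1
Σ_t [2,2]: t=2:+1/51840 = 1/51840
(3j)²=8/429 [(4 4 6; -1 4 -3)], sign=-1
⇒ 4πI² = 480/1573
I = (+1)√(480/1573/(4π)) = 0.15583009
No selection rule forces the value: the integral is nonzero (none).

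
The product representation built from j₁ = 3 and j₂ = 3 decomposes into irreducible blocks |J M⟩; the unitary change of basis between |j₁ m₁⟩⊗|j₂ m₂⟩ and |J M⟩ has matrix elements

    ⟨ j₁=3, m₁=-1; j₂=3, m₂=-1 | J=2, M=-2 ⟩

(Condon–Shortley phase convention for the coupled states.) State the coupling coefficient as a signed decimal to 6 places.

+0.534522

triangle: 4!·2!·2!/9! = 96/362880
(j±m)!: 2!·4!·2!·4!·0!·4! = 55296
prefactor² = (2J+1)·Δ·N² = 512/7
  k=2: +1/(2!·2!·2!·0!·0!·2!) = 1/16
Σ = 1/16  ⇒  CG² = 512/7·(1/16)² = 2/7
CG = +√(2/7) = +0.534522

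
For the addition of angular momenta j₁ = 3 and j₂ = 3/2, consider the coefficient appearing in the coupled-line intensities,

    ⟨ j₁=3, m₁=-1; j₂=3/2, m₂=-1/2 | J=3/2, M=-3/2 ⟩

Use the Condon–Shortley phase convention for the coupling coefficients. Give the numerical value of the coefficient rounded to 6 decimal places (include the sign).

-0.338062

triangle: 3!·3!·0!/7! = 36/5040
(j±m)!: 2!·4!·1!·2!·0!·3! = 576
prefactor² = (2J+1)·Δ·N² = 576/35
  k=1: −1/(1!·2!·3!·0!·0!·0!) = -1/12
Σ = -1/12  ⇒  CG² = 576/35·(-1/12)² = 4/35
CG = −√(4/35) = -0.338062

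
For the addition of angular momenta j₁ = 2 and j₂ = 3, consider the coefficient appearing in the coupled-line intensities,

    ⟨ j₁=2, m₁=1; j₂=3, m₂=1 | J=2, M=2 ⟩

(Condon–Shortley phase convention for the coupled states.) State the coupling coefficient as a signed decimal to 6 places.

√[5·3!1!3!/8! · 3!1!4!2!4!0!] = √(216/7)
  +(−1)^1/∏(1,2,0,3,1,0)! = -1/12  (running -1/12)
⟨..|..⟩ = √(216/7)·(-1/12) = -0.462910

−√(3/14) = -0.462910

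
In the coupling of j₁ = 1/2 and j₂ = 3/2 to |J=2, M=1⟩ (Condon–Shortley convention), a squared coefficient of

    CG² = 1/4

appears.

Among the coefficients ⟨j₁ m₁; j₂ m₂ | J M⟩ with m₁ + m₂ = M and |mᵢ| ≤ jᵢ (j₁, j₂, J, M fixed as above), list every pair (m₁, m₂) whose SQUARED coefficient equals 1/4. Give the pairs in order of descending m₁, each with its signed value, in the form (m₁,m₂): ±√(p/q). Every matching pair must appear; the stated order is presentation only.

(-1/2,3/2): +√(1/4)

Admissible pairs with m₁+m₂ = M = 1: (-1/2,3/2), (1/2,1/2)
  (m₁,m₂)=(1/2,1/2): CG² = 3/4, CG = +√(3/4)
  (m₁,m₂)=(-1/2,3/2): CG² = 1/4, CG = +√(1/4)   ← matches the target
Pairs with CG² = 1/4: (-1/2,3/2): +√(1/4)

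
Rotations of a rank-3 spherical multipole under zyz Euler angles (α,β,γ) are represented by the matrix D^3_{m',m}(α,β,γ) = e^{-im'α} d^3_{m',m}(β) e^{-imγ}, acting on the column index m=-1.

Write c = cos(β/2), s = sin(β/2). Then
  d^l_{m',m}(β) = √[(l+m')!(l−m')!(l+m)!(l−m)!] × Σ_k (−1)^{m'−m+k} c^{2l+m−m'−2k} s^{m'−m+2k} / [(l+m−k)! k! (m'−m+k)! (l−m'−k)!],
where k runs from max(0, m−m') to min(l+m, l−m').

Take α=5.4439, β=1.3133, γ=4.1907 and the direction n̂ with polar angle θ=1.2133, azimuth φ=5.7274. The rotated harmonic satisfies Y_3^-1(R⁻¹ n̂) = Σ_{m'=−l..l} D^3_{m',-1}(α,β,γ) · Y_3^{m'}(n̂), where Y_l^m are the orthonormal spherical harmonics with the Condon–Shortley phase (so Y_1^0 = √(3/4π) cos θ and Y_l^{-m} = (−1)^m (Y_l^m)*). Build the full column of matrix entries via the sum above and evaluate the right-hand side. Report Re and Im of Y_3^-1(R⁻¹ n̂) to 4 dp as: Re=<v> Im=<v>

Re=-0.2007 Im=0.2620

Need the full column D^3_{m',-1} for m'=−3..3 at α=5.4439, β=1.3133, γ=4.1907.
cos(β/2)=0.792042, sin(β/2)=0.610467
d^3_{-3,-1}: single k=2 term ⇒ +0.568018;  D = -0.057864+0.565063i
d^3_{-2,-1}: k∈[1..2] ⇒ +0.601731 -0.714925 = -0.113194;  D = +0.091500-0.066639i
d^3_{-1,-1}: k∈[0..2] ⇒ +0.246881 -1.173293 +0.522752 = -0.403659;  D = +0.394806+0.084077i
d^3_{0,-1}: k∈[0..2] ⇒ -0.659163 +1.174742 -0.232621 = +0.282957;  D = -0.141010-0.245318i
d^3_{1,-1}: k∈[0..2] ⇒ +0.879970 -0.697003 +0.051757 = +0.234724;  D = +0.073301-0.222985i
d^3_{2,-1}: k∈[0..1] ⇒ -0.714925 +0.212353 = -0.502572;  D = -0.460132+0.202133i
d^3_{3,-1}: single k=0 term ⇒ +0.337435;  D = +0.307365+0.139245i
Y_3^{m'}(θ=1.2133,φ=5.7274) and Σ D·Y over m':
  (-0.0579+0.5651i)·(-0.0331+0.3414i)  (+0.0915-0.0666i)·(+0.1391+0.2813i)  (+0.3948+0.0841i)·(-0.0997-0.0619i)  (-0.1410-0.2453i)·(-0.3118+0.0000i)  (+0.0733-0.2230i)·(+0.0997-0.0619i)  (-0.4601+0.2021i)·(+0.1391-0.2813i)  (+0.3074+0.1392i)·(+0.0331+0.3414i)
Y_3^-1(R⁻¹ n̂) = -0.200731+0.262006i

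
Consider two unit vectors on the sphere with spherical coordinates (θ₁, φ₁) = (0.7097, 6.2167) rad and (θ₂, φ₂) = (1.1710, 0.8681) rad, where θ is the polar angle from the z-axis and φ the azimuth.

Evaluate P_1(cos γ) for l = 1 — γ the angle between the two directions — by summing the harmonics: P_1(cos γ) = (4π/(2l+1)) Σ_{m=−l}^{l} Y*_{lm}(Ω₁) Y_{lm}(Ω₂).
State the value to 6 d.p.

Expand P_1 via completeness: Σ_{m} conj(Y_{1,m}) at Ω₁ times Y_{1,m} at Ω₂ —
  [-1]  conj(Y_{1,-1})(Ω₁) = +0.224629-0.014957i ; Y_{1,-1}(Ω₂) = +0.205677-0.242856i ; Δ = +0.042569-0.057629i
  [+0]  conj(Y_{1,0})(Ω₁) = +0.370633-0.000000i ; Y_{1,0}(Ω₂) = +0.190179+0.000000i ; Δ = +0.070487+0.000000i
  [+1]  conj(Y_{1,1})(Ω₁) = -0.224629-0.014957i ; Y_{1,1}(Ω₂) = -0.205677-0.242856i ; Δ = +0.042569+0.057629i
Σ over m = +0.155624+0.000000i; ×(4π/3) → +0.651876+0.000000i. Real part: 0.651876

0.651876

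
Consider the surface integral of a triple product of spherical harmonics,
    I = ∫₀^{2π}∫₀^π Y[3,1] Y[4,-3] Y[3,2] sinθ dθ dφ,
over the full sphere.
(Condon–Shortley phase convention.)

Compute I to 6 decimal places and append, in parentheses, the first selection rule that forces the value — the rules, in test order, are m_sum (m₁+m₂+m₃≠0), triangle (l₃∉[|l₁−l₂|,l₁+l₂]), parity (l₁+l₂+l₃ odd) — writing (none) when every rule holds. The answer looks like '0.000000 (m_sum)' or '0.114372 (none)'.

-0.095955 (none)

Rules hold: Σm=0, L=10 even, 1≤3≤7.
N = 7·9·7 = 441
Δ = 4!·2!·4!/11! = 1/34650
Racah Σ t=1..3: t=1:−1/72 t=2:+1/16 t=3:−1/72 = 5/144
⇒ 3j(3 4 3; 0 0 0)² = 2/77, sgn -1
Racah Σ t=0..1: t=0:+1/288 t=1:−1/144 = -1/288
⇒ 3j(3 4 3; 1 -3 2)² = 1/99, sgn +1
4πI² = N·(3j₀)²·(3jₘ)² = 14/121
I = -1·√(0.115702/4π) = -0.09595473
No selection rule forces the value: the integral is nonzero (none).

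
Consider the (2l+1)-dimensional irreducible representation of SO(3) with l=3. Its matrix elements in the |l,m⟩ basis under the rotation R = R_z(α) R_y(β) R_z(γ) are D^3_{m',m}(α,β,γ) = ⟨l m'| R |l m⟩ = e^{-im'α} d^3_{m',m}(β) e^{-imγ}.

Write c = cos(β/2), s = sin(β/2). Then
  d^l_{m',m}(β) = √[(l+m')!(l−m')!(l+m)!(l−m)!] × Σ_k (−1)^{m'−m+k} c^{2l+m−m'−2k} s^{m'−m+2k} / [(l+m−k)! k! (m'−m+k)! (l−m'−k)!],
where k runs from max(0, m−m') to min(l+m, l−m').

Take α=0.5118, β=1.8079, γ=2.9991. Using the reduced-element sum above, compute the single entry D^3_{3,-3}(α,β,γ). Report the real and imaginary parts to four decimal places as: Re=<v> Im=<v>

Re=0.0899 Im=0.2175

D^3_{3,-3}(0.5118,1.8079,2.9991) = e^{-i·3·0.5118}·d^3_{3,-3}(1.8079)·e^{-i·-3·2.9991}. Compute d first:
With c≡cos(β/2)=0.618511 and s≡sin(β/2)=0.785776, N=[720·1·1·720]^{1/2}=720.000000
Admissible k: 0..0 (factorial args all ≥0)
  k=0: (−1)^6·720.0000/(720)·0.6185^0·0.7858^6 = +0.235393
d^3_{3,-3}(1.8079) = +0.235393
Phases: e^{-i·(3)·0.5118}=+0.035389-0.999374i, e^{-i·(-3)·2.9991}=-0.910014+0.414577i ⇒ D=+0.089947+0.217530i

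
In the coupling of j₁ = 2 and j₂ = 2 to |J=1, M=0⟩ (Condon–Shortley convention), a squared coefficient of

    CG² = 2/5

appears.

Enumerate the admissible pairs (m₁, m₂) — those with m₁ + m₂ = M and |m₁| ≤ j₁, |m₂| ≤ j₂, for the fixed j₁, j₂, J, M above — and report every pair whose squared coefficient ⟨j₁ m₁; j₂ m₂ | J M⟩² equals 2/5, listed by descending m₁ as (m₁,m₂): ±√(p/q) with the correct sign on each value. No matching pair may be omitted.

Admissible pairs with m₁+m₂ = M = 0: (-2,2), (-1,1), (0,0), (1,-1), (2,-2)
  (m₁,m₂)=(2,-2): CG² = 2/5, CG = +√(2/5)   ← matches the target
  (m₁,m₂)=(1,-1): CG² = 1/10, CG = −√(1/10)
  (m₁,m₂)=(0,0): CG² = 0/1, CG = 0
  (m₁,m₂)=(-1,1): CG² = 1/10, CG = +√(1/10)
  (m₁,m₂)=(-2,2): CG² = 2/5, CG = −√(2/5)   ← matches the target
Pairs with CG² = 2/5: (2,-2): +√(2/5); (-2,2): −√(2/5)

(2,-2): +√(2/5); (-2,2): −√(2/5)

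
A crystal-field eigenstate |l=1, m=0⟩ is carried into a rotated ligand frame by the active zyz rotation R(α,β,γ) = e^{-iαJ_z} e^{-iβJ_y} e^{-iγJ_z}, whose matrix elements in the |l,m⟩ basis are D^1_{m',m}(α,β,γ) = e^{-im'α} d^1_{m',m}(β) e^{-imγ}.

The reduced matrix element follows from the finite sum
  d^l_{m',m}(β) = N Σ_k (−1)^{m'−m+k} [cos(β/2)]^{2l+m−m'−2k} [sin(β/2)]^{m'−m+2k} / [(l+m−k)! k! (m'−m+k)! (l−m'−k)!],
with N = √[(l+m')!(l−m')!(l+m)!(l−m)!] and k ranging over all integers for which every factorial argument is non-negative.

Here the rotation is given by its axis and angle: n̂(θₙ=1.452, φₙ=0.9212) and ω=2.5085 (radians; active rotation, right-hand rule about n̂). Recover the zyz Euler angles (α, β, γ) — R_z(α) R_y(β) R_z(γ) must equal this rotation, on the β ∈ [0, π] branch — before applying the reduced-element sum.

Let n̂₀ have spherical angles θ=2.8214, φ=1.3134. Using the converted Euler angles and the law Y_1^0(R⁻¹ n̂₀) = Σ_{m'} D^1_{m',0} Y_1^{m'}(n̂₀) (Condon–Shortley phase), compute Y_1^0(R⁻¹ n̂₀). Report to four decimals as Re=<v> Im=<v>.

Re=0.3578 Im=0.0000

Axis–angle → zyz. n̂ = (sinθₙcosφₙ, sinθₙsinφₙ, cosθₙ) = (+0.600602, +0.790716, +0.118517), ω = 2.5085.
R = I cosω + sinω [n̂]ₓ + (1−cosω) n̂n̂ᵀ gives
  R = [-0.154664, +0.787655, +0.596388; +0.927894, +0.323092, -0.186076; -0.339251, +0.524606, -0.780831]
β = atan2(√(R₁₃²+R₂₃²), R₃₃) = 2.466791; α = atan2(R₂₃, R₁₃) mod 2π = 5.980752; γ = atan2(R₃₂, −R₃₁) mod 2π = 0.996760
Need the full column D^1_{m',0} for m'=−1..1 at α=5.9808, β=2.4668, γ=0.9968.
cos(β/2)=0.331035, sin(β/2)=0.943618
d^1_{-1,0}: single k=1 term ⇒ +0.441759;  D = +0.421710-0.131575i
d^1_{0,0}: k∈[0..1] ⇒ +0.109584 -0.890416 = -0.780831;  D = -0.780831+0.000000i
d^1_{1,0}: single k=0 term ⇒ -0.441759;  D = -0.421710-0.131575i
Y_1^{m'}(θ=2.8214,φ=1.3134) and Σ D·Y over m':
  (+0.4217-0.1316i)·(+0.0277-0.1052i)  (-0.7808+0.0000i)·(-0.4638+0.0000i)  (-0.4217-0.1316i)·(-0.0277-0.1052i)
Y_1^0(R⁻¹ n̂) = +0.357800+0.000000i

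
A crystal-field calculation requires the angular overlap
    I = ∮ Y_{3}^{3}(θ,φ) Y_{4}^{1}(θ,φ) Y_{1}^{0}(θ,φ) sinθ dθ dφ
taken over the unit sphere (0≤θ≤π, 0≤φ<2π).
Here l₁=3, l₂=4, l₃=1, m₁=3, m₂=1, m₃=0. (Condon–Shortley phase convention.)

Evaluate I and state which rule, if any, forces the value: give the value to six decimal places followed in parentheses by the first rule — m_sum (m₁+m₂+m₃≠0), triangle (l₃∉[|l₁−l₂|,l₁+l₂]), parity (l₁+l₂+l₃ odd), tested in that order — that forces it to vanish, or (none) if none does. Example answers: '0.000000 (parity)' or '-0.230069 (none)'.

0.000000 (m_sum)

m-sum = 3 + 1 + 0 = 4 ≠ 0 ⇒ I = 0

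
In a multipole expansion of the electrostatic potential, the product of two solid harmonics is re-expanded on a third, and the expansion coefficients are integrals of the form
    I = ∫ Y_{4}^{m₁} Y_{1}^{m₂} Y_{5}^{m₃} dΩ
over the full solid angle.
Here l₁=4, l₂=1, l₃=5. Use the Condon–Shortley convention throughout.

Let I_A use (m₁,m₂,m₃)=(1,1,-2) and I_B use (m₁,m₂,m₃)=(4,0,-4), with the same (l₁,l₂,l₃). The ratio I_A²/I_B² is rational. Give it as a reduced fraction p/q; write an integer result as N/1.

7/3

l's match ⇒ only the (l;m) 3-j factors differ between A and B.
A: triangle coeff Δ(4,1,5) = 1/495; Σ_t [0,0]: t=0:+1/1440 = 1/1440; (3j)²=7/165 [(4 1 5; 1 1 -2)], sign=-1
B: triangle coeff Δ(4,1,5) = 1/495; Σ_t [0,0]: t=0:+1/40320 = 1/40320; (3j)²=1/55 [(4 1 5; 4 0 -4)], sign=-1
I_A²/I_B² = (7/165)/(1/55) = 7/3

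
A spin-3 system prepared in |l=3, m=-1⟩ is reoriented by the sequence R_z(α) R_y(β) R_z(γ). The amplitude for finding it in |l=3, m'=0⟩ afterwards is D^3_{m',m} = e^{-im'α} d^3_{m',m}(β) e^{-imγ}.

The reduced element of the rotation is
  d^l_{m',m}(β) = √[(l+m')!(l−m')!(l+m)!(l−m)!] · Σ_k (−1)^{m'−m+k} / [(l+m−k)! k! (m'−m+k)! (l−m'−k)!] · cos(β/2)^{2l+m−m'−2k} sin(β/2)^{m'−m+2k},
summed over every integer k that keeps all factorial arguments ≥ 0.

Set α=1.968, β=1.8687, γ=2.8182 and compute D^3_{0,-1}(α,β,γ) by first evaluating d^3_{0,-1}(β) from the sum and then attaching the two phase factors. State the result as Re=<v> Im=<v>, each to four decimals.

Split into d^3_{0,-1}(β=1.8687) × two z-phases.
Half-angle: c=0.594341, s=0.804213. N=√(6·6·2·24)=41.569219
Admissible k: 0..2 (factorial args all ≥0)
  k=0: (−1)^1·41.5692/(12)·0.5943^5·0.8042^1 = -0.206605
  k=1: (−1)^2·41.5692/(4)·0.5943^3·0.8042^3 = +1.134835
  k=2: (−1)^3·41.5692/(12)·0.5943^1·0.8042^5 = -0.692599
d^3_{0,-1}(1.8687) = -0.206605 +1.134835 -0.692599 = +0.235631
Phases: e^{-i·(0)·1.9680}=+1.000000+0.000000i, e^{-i·(-1)·2.8182}=-0.948163+0.317785i ⇒ D=-0.223417+0.074880i

Re=-0.2234 Im=0.0749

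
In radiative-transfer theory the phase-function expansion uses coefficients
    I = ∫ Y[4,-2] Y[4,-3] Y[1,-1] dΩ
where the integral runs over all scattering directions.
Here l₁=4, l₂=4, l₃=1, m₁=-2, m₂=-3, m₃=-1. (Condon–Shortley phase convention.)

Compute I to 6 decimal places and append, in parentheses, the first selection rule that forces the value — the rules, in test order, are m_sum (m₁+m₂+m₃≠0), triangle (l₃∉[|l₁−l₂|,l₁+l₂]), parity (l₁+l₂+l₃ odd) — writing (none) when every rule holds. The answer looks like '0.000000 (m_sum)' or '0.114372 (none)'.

0.000000 (m_sum)

m-sum = -2 − 3 − 1 = -6 ≠ 0 ⇒ I = 0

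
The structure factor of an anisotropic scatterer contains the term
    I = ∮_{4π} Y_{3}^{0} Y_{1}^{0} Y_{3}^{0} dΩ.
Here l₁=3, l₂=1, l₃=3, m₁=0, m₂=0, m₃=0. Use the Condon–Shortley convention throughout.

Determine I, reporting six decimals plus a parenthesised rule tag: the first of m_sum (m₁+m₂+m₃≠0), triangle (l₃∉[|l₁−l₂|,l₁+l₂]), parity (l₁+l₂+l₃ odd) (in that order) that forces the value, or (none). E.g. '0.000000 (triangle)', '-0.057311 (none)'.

0.000000 (parity)

l₁+l₂+l₃=7 is odd: 3j(l;000)=0 ⇒ I=0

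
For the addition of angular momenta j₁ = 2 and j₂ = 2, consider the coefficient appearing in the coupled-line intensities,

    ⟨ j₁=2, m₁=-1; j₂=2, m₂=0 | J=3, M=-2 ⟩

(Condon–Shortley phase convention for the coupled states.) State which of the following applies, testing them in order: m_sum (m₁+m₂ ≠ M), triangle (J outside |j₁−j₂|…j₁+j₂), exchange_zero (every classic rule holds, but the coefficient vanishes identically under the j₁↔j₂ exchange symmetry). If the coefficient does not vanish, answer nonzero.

m-sum: m₁+m₂ = -1+0 = -1, M = -2  ✗ ⇒ coefficient is 0

m_sum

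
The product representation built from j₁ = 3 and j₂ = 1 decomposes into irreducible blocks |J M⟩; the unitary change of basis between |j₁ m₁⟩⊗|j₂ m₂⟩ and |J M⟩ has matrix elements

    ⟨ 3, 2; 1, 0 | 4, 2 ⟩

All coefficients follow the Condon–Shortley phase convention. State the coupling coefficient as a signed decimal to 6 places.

+√(3/7) = +0.654654

triangle: 0!×6!×2!/9! = 1440/362880
(j±m)!: 5!×1!×1!×1!×6!×2! = 172800
prefactor² = (2J+1)×Δ×N² = 43200/7
  k=0: +1/(0!×0!×1!×1!×5!×1!) = 1/120
Σ = 1/120  ⇒  CG² = 43200/7×(1/120)² = 3/7
CG = +√(3/7) = +0.654654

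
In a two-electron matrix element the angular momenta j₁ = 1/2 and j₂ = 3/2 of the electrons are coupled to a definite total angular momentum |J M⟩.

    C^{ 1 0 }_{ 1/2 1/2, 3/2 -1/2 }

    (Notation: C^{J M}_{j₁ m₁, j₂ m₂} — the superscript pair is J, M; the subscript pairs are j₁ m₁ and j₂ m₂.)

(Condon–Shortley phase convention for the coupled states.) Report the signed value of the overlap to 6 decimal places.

√[3·1!0!2!/4! · 1!0!1!2!1!1!] = √(1/2)
  +(−1)^0/∏(0,1,0,1,0,1)! = 1  (running 1)
⟨..|..⟩ = √(1/2)·(1) = +0.707107

+0.707107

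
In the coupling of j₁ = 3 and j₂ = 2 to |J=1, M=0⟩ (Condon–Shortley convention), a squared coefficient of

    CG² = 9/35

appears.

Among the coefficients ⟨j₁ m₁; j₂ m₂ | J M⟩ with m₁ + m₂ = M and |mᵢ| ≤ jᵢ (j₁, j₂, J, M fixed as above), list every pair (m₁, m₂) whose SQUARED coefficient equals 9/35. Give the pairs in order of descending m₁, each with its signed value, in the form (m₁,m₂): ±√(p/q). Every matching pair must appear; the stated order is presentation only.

Admissible pairs with m₁+m₂ = M = 0: (-2,2), (-1,1), (0,0), (1,-1), (2,-2)
  (m₁,m₂)=(2,-2): CG² = 1/7, CG = +√(1/7)
  (m₁,m₂)=(1,-1): CG² = 8/35, CG = −√(8/35)
  (m₁,m₂)=(0,0): CG² = 9/35, CG = +√(9/35)   ← matches the target
  (m₁,m₂)=(-1,1): CG² = 8/35, CG = −√(8/35)
  (m₁,m₂)=(-2,2): CG² = 1/7, CG = +√(1/7)
Pairs with CG² = 9/35: (0,0): +√(9/35)

(0,0): +√(9/35)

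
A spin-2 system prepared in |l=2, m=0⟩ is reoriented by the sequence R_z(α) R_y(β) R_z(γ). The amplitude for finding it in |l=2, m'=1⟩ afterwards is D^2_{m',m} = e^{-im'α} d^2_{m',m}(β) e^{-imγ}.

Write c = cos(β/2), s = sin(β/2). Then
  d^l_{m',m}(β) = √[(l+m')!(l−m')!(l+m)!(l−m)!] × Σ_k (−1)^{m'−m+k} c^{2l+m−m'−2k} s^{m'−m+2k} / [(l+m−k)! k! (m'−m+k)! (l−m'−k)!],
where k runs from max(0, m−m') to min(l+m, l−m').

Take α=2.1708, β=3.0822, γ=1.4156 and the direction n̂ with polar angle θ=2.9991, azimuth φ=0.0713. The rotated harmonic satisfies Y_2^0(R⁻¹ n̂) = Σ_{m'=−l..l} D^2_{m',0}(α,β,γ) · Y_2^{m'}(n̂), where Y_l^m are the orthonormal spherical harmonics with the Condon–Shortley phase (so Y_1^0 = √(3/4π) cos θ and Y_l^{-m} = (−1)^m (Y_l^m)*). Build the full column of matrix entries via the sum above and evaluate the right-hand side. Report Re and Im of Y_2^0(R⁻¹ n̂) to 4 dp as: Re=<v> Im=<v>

Re=0.6005 Im=0.0000

Need the full column D^2_{m',0} for m'=−2..2 at α=2.1708, β=3.0822, γ=1.4156.
cos(β/2)=0.029692, sin(β/2)=0.999559
d^2_{-2,0}: single k=2 term ⇒ +0.002158;  D = -0.000782-0.002011i
d^2_{-1,0}: k∈[1..2] ⇒ +0.000064 -0.072634 = -0.072570;  D = +0.040976-0.059894i
d^2_{0,0}: k∈[0..2] ⇒ +0.000001 -0.003523 +0.998238 = +0.994715;  D = +0.994715+0.000000i
d^2_{1,0}: k∈[0..1] ⇒ -0.000064 +0.072634 = +0.072570;  D = -0.040976-0.059894i
d^2_{2,0}: single k=0 term ⇒ +0.002158;  D = -0.000782+0.002011i
Y_2^{m'}(θ=2.9991,φ=0.0713) and Σ D·Y over m':
  (-0.0008-0.0020i)·(+0.0077-0.0011i)  (+0.0410-0.0599i)·(-0.1083+0.0077i)  (+0.9947+0.0000i)·(+0.6117+0.0000i)  (-0.0410-0.0599i)·(+0.1083+0.0077i)  (-0.0008+0.0020i)·(+0.0077+0.0011i)
Y_2^0(R⁻¹ n̂) = +0.600502-0.000000i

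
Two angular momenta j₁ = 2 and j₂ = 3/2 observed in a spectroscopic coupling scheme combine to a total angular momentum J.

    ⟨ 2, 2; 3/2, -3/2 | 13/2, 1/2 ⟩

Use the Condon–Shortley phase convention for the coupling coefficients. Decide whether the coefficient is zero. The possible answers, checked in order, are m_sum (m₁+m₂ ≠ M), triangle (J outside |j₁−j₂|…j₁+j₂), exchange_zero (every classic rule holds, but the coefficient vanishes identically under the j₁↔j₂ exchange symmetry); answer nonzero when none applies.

triangle

m-sum: m₁+m₂ = 2+(-3/2) = 1/2, M = 1/2  ✓
triangle: need |j₁−j₂| ≤ J ≤ j₁+j₂, i.e. J ∈ [1/2, 7/2]; J = 13/2 is outside ✗ ⇒ coefficient is 0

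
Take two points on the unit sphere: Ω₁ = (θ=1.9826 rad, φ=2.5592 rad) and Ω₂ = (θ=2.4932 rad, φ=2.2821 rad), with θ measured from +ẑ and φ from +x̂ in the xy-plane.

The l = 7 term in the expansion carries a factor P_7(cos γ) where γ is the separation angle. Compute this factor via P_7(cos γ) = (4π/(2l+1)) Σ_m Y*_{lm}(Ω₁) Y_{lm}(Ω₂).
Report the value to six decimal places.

Addition theorem: P_7(cos γ) = (4π/15) Σ_m Y*_{lm}(Ω₁) Y_{lm}(Ω₂), m = −7…7:
  [-7]  conj(Y_{7,-7})(Ω₁) = 0.16113 - 0.21839j ; Y_{7,-7}(Ω₂) = -0.01413 + 0.00386j ; Δ = -0.00143 + 0.00371j
  [-6]  conj(Y_{7,-6})(Ω₁) = 0.41622 - 0.15324j ; Y_{7,-6}(Ω₂) = -0.03111 + 0.06531j ; Δ = -0.00294 + 0.03195j
  [-5]  conj(Y_{7,-5})(Ω₁) = 0.25002 + 0.05844j ; Y_{7,-5}(Ω₂) = 0.08624 + 0.19579j ; Δ = 0.01012 + 0.05399j
  [-4]  conj(Y_{7,-4})(Ω₁) = -0.13074 - 0.13789j ; Y_{7,-4}(Ω₂) = 0.39130 + 0.11949j ; Δ = -0.03468 - 0.06958j
  [-3]  conj(Y_{7,-3})(Ω₁) = -0.05832 - 0.32719j ; Y_{7,-3}(Ω₂) = 0.38706 - 0.24435j ; Δ = -0.10252 - 0.11239j
  [-2]  conj(Y_{7,-2})(Ω₁) = -0.02175 + 0.05060j ; Y_{7,-2}(Ω₂) = 0.01902 - 0.12741j ; Δ = 0.00603 + 0.00373j
  [-1]  conj(Y_{7,-1})(Ω₁) = -0.27802 + 0.18310j ; Y_{7,-1}(Ω₂) = 0.22712 + 0.26355j ; Δ = -0.11140 - 0.03168j
  [+0]  conj(Y_{7,0})(Ω₁) = 0.01523 + 0.00000j ; Y_{7,0}(Ω₂) = 0.24922 + 0.00000j ; Δ = 0.00379 + 0.00000j
  [+1]  conj(Y_{7,1})(Ω₁) = 0.27802 + 0.18310j ; Y_{7,1}(Ω₂) = -0.22712 + 0.26355j ; Δ = -0.11140 + 0.03168j
  [+2]  conj(Y_{7,2})(Ω₁) = -0.02175 - 0.05060j ; Y_{7,2}(Ω₂) = 0.01902 + 0.12741j ; Δ = 0.00603 - 0.00373j
  [+3]  conj(Y_{7,3})(Ω₁) = 0.05832 - 0.32719j ; Y_{7,3}(Ω₂) = -0.38706 - 0.24435j ; Δ = -0.10252 + 0.11239j
  [+4]  conj(Y_{7,4})(Ω₁) = -0.13074 + 0.13789j ; Y_{7,4}(Ω₂) = 0.39130 - 0.11949j ; Δ = -0.03468 + 0.06958j
  [+5]  conj(Y_{7,5})(Ω₁) = -0.25002 + 0.05844j ; Y_{7,5}(Ω₂) = -0.08624 + 0.19579j ; Δ = 0.01012 - 0.05399j
  [+6]  conj(Y_{7,6})(Ω₁) = 0.41622 + 0.15324j ; Y_{7,6}(Ω₂) = -0.03111 - 0.06531j ; Δ = -0.00294 - 0.03195j
  [+7]  conj(Y_{7,7})(Ω₁) = -0.16113 - 0.21839j ; Y_{7,7}(Ω₂) = 0.01413 + 0.00386j ; Δ = -0.00143 - 0.00371j
Σ over m = -0.46985 - 0.00000j; ×(4π/15) → -0.39362 - 0.00000j. Real part: -0.393620

-0.393620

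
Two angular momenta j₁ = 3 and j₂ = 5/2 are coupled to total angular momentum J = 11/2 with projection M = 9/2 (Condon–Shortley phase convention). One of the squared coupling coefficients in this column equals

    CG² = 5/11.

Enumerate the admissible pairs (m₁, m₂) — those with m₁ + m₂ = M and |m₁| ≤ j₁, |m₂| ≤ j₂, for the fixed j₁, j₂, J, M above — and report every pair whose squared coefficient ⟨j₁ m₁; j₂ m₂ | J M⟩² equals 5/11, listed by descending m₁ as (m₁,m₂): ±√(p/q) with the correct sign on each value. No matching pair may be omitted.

Admissible pairs with m₁+m₂ = M = 9/2: (2,5/2), (3,3/2)
  (m₁,m₂)=(3,3/2): CG² = 5/11, CG = +√(5/11)   ← matches the target
  (m₁,m₂)=(2,5/2): CG² = 6/11, CG = +√(6/11)
Pairs with CG² = 5/11: (3,3/2): +√(5/11)

(3,3/2): +√(5/11)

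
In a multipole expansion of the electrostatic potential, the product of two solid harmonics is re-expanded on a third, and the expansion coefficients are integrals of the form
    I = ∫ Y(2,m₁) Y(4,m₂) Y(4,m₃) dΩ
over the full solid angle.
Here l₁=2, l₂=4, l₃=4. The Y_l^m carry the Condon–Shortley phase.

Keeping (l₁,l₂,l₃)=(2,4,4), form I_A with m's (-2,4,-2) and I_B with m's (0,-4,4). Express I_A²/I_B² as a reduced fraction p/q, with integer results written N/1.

3/14

Same 2,4,4: normalisation and zero-m 3j drop out of the ratio.
A: Δ: 2! 2! 6! / 11! → 1/13860; sum: t=2:+1/2880 = 1/2880; 3j²(2 4 4; -2 4 -2) = Δ·Π!·Σ² = 2/165  (sign +1)
B: Δ: 2! 2! 6! / 11! → 1/13860; sum: t=0:+1/2880 = 1/2880; 3j²(2 4 4; 0 -4 4) = Δ·Π!·Σ² = 28/495  (sign +1)
I_A²/I_B² = (2/165)/(28/495) = 3/14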